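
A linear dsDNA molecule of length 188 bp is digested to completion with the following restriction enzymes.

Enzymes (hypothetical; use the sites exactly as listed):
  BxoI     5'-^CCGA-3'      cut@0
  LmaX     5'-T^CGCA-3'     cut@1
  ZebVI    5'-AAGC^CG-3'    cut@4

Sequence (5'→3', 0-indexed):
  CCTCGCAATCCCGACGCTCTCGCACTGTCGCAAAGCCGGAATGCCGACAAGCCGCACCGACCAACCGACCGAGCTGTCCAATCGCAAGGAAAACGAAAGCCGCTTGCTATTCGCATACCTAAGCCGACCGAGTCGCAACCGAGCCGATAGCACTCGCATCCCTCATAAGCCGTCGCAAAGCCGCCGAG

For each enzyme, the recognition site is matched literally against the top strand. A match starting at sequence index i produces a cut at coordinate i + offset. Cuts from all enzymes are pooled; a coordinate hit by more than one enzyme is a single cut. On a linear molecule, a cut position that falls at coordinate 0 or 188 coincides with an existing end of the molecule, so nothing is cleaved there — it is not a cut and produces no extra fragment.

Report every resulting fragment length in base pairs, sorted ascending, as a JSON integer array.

Scan for sites:
  BxoI (CCGA, off=0): starts [10, 43, 56, 64, 68, 123, 127, 138, 143, 183] → cuts [10, 43, 56, 64, 68, 123, 127, 138, 143, 183]
  LmaX (TCGCA, off=1): starts [2, 19, 27, 81, 110, 132, 153, 172] → cuts [3, 20, 28, 82, 111, 133, 154, 173]
  ZebVI (AAGCCG, off=4): starts [32, 48, 96, 120, 166, 177] → cuts [36, 52, 100, 124, 170, 181]

Pooled cuts: [3, 10, 20, 28, 36, 43, 52, 56, 64, 68, 82, 100, 111, 123, 124, 127, 133, 138, 143, 154, 170, 173, 181, 183]

Fragment lengths:
  [0,3): 3 bp
  [3,10): 7 bp
  [10,20): 10 bp
  [20,28): 8 bp
  [28,36): 8 bp
  [36,43): 7 bp
  [43,52): 9 bp
  [52,56): 4 bp
  [56,64): 8 bp
  [64,68): 4 bp
  [68,82): 14 bp
  [82,100): 18 bp
  [100,111): 11 bp
  [111,123): 12 bp
  [123,124): 1 bp
  [124,127): 3 bp
  [127,133): 6 bp
  [133,138): 5 bp
  [138,143): 5 bp
  [143,154): 11 bp
  [154,170): 16 bp
  [170,173): 3 bp
  [173,181): 8 bp
  [181,183): 2 bp
  [183,188): 5 bp

[1,2,3,3,3,4,4,5,5,5,6,7,7,8,8,8,8,9,10,11,11,12,14,16,18]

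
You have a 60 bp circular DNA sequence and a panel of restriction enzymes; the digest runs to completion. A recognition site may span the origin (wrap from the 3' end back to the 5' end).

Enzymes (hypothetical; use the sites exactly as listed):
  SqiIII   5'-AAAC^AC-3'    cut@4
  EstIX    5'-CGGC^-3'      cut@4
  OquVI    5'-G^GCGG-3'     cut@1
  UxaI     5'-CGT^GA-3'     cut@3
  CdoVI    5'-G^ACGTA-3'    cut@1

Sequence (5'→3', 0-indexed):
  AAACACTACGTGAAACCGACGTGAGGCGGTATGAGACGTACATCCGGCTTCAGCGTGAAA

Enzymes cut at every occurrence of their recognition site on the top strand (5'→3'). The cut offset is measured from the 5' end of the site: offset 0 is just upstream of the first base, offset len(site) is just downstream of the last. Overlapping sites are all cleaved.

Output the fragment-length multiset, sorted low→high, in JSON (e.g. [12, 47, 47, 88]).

[3,7,8,8,10,11,13]

Site scan:
  SqiIII AAACAC/4: at [0] ⇒ [4]
  EstIX CGGC/4: at [44] ⇒ [48]
  OquVI GGCGG/1: at [24] ⇒ [25]
  UxaI CGTGA/3: at [8, 19, 53] ⇒ [11, 22, 56]
  CdoVI GACGTA/1: at [34] ⇒ [35]

Pooled cuts: [4, 11, 22, 25, 35, 48, 56]

Fragments:
  4→11: 7 bp
  11→22: 11 bp
  22→25: 3 bp
  25→35: 10 bp
  35→48: 13 bp
  48→56: 8 bp
  56→4 (wrap): 60-56+4 = 8 bp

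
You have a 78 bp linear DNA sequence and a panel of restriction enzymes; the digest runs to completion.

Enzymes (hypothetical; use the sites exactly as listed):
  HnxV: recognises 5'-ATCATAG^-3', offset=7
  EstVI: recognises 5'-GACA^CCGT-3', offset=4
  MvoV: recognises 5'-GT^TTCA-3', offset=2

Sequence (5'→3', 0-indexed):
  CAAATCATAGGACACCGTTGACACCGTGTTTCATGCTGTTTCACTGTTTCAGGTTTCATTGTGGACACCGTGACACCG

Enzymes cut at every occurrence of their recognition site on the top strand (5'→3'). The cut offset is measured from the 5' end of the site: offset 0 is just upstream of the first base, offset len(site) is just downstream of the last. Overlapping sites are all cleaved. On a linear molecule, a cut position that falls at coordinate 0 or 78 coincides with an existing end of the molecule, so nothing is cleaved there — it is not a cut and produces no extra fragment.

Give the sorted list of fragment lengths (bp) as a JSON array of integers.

Scan for sites:
  HnxV ATCATAG/7: at [3] ⇒ [10]
  EstVI GACACCGT/4: at [10, 19, 63] ⇒ [14, 23, 67]
  MvoV GTTTCA/2: at [27, 37, 45, 52] ⇒ [29, 39, 47, 54]

All cut coordinates (distinct, sorted): [10, 14, 23, 29, 39, 47, 54, 67]

Fragments:
  [0,10): 10 bp
  [10,14): 4 bp
  [14,23): 9 bp
  [23,29): 6 bp
  [29,39): 10 bp
  [39,47): 8 bp
  [47,54): 7 bp
  [54,67): 13 bp
  [67,78): 11 bp

[4,6,7,8,9,10,10,11,13]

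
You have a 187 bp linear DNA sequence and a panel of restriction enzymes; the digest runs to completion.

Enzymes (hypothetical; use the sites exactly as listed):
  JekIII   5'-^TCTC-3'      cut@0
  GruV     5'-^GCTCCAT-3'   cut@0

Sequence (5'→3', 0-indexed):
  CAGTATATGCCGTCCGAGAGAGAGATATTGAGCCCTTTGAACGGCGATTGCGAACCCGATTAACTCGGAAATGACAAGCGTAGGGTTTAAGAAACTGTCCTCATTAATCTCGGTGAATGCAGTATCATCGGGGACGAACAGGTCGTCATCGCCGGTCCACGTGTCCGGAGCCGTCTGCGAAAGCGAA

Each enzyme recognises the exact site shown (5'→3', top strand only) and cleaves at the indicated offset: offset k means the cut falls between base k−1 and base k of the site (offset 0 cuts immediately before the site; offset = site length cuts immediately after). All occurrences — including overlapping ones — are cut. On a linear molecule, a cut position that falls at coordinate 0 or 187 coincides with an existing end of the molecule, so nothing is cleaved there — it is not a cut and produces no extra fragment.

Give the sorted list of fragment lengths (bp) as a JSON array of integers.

[80,107]

Site scan:
  JekIII TCTC/0: at [107] ⇒ [107]
  GruV (GCTCCAT, off=0): no sites

All cut coordinates (distinct, sorted): [107]

Fragments:
  [0,107): 107 bp
  [107,187): 80 bp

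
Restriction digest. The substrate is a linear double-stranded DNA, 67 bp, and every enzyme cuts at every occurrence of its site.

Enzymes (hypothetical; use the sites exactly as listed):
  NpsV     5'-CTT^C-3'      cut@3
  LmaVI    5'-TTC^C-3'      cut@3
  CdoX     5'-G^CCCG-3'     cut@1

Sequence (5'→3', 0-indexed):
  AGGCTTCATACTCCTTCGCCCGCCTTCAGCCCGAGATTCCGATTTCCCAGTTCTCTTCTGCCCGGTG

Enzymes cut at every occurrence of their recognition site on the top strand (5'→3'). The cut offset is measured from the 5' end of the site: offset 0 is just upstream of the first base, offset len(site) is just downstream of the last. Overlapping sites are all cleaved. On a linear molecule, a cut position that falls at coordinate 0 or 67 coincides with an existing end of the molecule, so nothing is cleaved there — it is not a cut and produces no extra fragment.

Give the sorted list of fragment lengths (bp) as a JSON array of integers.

[2,3,3,6,7,7,8,10,10,11]

Scan for sites:
  NpsV CTTC/3: at [3, 13, 23, 54] ⇒ [6, 16, 26, 57]
  LmaVI TTCC/3: at [36, 43] ⇒ [39, 46]
  CdoX GCCCG/1: at [17, 28, 59] ⇒ [18, 29, 60]

Pooled cuts: [6, 16, 18, 26, 29, 39, 46, 57, 60]

Fragments:
  [0,6): 6 bp
  [6,16): 10 bp
  [16,18): 2 bp
  [18,26): 8 bp
  [26,29): 3 bp
  [29,39): 10 bp
  [39,46): 7 bp
  [46,57): 11 bp
  [57,60): 3 bp
  [60,67): 7 bp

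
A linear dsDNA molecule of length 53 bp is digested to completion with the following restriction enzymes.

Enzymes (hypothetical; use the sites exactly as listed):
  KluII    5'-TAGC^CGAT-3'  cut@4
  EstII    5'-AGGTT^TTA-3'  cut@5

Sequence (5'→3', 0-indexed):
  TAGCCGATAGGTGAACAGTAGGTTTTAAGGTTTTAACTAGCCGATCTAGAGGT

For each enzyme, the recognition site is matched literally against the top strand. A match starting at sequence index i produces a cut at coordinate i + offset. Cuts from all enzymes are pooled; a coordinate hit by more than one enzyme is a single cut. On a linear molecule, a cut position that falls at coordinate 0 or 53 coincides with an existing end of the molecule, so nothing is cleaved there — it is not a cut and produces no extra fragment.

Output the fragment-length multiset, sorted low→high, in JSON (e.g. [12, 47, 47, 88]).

[4,8,9,12,20]

Per-enzyme occurrences:
  KluII TAGCCGAT/4: at [0, 37] ⇒ [4, 41]
  EstII AGGTTTTA/5: at [19, 27] ⇒ [24, 32]

All cut coordinates (distinct, sorted): [4, 24, 32, 41]

Fragment lengths:
  [0,4): 4 bp
  [4,24): 20 bp
  [24,32): 8 bp
  [32,41): 9 bp
  [41,53): 12 bp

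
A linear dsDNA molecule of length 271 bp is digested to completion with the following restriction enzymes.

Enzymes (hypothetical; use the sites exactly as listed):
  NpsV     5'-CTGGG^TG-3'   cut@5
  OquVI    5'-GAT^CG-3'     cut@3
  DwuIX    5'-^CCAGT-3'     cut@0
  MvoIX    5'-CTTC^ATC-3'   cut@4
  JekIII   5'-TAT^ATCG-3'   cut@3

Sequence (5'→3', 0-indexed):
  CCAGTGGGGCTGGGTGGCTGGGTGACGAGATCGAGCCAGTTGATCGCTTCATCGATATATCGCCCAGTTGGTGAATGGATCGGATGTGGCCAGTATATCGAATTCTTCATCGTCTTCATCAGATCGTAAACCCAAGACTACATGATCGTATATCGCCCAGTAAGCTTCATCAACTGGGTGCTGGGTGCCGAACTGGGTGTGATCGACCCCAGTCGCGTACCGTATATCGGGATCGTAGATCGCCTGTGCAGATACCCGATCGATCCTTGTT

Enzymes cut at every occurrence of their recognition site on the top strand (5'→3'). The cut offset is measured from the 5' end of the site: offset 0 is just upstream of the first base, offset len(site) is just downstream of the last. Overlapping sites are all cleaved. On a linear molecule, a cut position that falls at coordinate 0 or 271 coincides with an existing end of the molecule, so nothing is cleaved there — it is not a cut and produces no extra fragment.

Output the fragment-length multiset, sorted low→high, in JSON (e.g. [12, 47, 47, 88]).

Per-enzyme occurrences:
  NpsV CTGGGTG/5: at [9, 17, 173, 180, 192] ⇒ [14, 22, 178, 185, 197]
  OquVI GATCG/3: at [28, 41, 77, 121, 143, 200, 230, 237, 257] ⇒ [31, 44, 80, 124, 146, 203, 233, 240, 260]
  DwuIX CCAGT/0: at [0, 35, 63, 89, 156, 208] ⇒ [35, 63, 89, 156, 208] (position 0 is a terminus of the linear molecule — no cut)
  MvoIX CTTCATC/4: at [46, 104, 113, 164] ⇒ [50, 108, 117, 168]
  JekIII TATATCG/3: at [55, 93, 148, 222] ⇒ [58, 96, 151, 225]

All cut coordinates (distinct, sorted): [14, 22, 31, 35, 44, 50, 58, 63, 80, 89, 96, 108, 117, 124, 146, 151, 156, 168, 178, 185, 197, 203, 208, 225, 233, 240, 260]

Fragments:
  [0,14): 14 bp
  [14,22): 8 bp
  [22,31): 9 bp
  [31,35): 4 bp
  [35,44): 9 bp
  [44,50): 6 bp
  [50,58): 8 bp
  [58,63): 5 bp
  [63,80): 17 bp
  [80,89): 9 bp
  [89,96): 7 bp
  [96,108): 12 bp
  [108,117): 9 bp
  [117,124): 7 bp
  [124,146): 22 bp
  [146,151): 5 bp
  [151,156): 5 bp
  [156,168): 12 bp
  [168,178): 10 bp
  [178,185): 7 bp
  [185,197): 12 bp
  [197,203): 6 bp
  [203,208): 5 bp
  [208,225): 17 bp
  [225,233): 8 bp
  [233,240): 7 bp
  [240,260): 20 bp
  [260,271): 11 bp

[4,5,5,5,5,6,6,7,7,7,7,8,8,8,9,9,9,9,10,11,12,12,12,14,17,17,20,22]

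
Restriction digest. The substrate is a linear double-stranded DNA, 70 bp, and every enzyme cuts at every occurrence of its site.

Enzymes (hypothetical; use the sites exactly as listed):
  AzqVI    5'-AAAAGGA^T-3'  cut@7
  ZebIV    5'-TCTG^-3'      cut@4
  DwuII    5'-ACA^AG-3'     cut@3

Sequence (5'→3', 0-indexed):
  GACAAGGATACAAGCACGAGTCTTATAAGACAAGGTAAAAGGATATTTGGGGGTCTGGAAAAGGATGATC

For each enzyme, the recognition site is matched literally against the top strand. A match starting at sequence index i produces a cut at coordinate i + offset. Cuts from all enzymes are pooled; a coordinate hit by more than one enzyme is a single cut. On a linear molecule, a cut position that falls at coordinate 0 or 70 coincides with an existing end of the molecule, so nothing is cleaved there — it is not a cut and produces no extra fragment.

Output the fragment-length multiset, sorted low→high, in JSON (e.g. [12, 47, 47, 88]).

Per-enzyme occurrences:
  AzqVI AAAAGGAT/7: at [36, 58] ⇒ [43, 65]
  ZebIV TCTG/4: at [53] ⇒ [57]
  DwuII ACAAG/3: at [1, 9, 29] ⇒ [4, 12, 32]

All cut coordinates (distinct, sorted): [4, 12, 32, 43, 57, 65]

Fragment lengths:
  [0,4): 4 bp
  [4,12): 8 bp
  [12,32): 20 bp
  [32,43): 11 bp
  [43,57): 14 bp
  [57,65): 8 bp
  [65,70): 5 bp

[4,5,8,8,11,14,20]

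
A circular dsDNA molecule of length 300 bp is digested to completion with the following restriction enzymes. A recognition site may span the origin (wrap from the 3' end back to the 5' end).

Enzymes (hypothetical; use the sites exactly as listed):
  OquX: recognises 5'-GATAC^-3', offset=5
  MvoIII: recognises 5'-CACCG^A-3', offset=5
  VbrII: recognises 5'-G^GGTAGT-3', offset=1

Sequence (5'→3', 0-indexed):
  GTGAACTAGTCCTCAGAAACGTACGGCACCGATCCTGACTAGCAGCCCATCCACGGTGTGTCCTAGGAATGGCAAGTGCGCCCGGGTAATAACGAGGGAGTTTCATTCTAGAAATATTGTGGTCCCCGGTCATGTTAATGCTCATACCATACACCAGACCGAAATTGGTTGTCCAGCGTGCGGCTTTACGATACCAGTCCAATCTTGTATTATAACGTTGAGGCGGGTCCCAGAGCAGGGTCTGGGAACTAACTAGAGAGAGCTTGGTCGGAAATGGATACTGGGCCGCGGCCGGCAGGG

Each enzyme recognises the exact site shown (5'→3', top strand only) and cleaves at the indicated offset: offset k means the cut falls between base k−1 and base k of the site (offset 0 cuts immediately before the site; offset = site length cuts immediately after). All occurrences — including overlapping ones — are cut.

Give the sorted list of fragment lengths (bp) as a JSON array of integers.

[50,87,163]

Per-enzyme occurrences:
  OquX (GATAC, off=5): starts [189, 276] → cuts [194, 281]
  MvoIII (CACCGA, off=5): starts [26] → cuts [31]
  VbrII (GGGTAGT, off=1): no sites

Pooled cuts: [31, 194, 281]

Fragments:
  31→194: 163 bp
  194→281: 87 bp
  281→31 (wrap): 300-281+31 = 50 bp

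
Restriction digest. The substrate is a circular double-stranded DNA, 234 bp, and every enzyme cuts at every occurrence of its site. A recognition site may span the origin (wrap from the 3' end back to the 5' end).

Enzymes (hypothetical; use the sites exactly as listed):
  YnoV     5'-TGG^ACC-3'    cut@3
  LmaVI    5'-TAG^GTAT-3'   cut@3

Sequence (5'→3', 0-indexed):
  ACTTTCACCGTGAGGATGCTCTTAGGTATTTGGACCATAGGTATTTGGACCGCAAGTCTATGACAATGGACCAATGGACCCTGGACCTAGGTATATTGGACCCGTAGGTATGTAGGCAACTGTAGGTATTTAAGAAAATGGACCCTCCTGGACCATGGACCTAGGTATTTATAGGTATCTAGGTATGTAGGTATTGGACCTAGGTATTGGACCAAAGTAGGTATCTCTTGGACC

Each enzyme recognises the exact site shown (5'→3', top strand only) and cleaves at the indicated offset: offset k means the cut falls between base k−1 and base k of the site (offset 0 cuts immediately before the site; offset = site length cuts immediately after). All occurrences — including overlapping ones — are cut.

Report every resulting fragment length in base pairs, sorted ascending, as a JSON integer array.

Site scan:
  YnoV (TGGACC, off=3): starts [30, 45, 66, 74, 81, 96, 138, 148, 155, 194, 207, 228] → cuts [33, 48, 69, 77, 84, 99, 141, 151, 158, 197, 210, 231]
  LmaVI (TAGGTAT, off=3): starts [22, 37, 87, 104, 122, 161, 171, 179, 187, 200, 217] → cuts [25, 40, 90, 107, 125, 164, 174, 182, 190, 203, 220]

All cut coordinates (distinct, sorted): [25, 33, 40, 48, 69, 77, 84, 90, 99, 107, 125, 141, 151, 158, 164, 174, 182, 190, 197, 203, 210, 220, 231]

Fragments:
  25→33: 8 bp
  33→40: 7 bp
  40→48: 8 bp
  48→69: 21 bp
  69→77: 8 bp
  77→84: 7 bp
  84→90: 6 bp
  90→99: 9 bp
  99→107: 8 bp
  107→125: 18 bp
  125→141: 16 bp
  141→151: 10 bp
  151→158: 7 bp
  158→164: 6 bp
  164→174: 10 bp
  174→182: 8 bp
  182→190: 8 bp
  190→197: 7 bp
  197→203: 6 bp
  203→210: 7 bp
  210→220: 10 bp
  220→231: 11 bp
  231→25 (wrap): 234-231+25 = 28 bp

[6,6,6,7,7,7,7,7,8,8,8,8,8,8,9,10,10,10,11,16,18,21,28]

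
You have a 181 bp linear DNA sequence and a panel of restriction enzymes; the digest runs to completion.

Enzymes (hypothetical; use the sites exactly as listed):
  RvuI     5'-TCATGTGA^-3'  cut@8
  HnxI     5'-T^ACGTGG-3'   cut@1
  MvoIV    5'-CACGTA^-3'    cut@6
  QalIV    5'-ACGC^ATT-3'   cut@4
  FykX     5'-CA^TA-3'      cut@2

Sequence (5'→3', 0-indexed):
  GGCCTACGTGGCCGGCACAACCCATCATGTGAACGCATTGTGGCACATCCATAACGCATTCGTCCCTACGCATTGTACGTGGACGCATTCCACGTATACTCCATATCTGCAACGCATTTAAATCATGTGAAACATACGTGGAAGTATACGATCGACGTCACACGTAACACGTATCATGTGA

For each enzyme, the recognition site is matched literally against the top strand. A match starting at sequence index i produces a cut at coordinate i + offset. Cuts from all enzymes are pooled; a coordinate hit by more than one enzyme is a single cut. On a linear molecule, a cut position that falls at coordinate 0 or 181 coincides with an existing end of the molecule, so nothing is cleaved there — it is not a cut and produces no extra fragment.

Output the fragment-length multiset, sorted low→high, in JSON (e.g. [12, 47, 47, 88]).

[1,4,4,5,5,6,7,7,8,10,10,12,14,15,15,27,31]

Scan for sites:
  RvuI TCATGTGA/8: at [24, 122, 173] ⇒ [32, 130] (position 181 is a terminus of the linear molecule — no cut)
  HnxI TACGTGG/1: at [4, 75, 134] ⇒ [5, 76, 135]
  MvoIV CACGTA/6: at [90, 160, 167] ⇒ [96, 166, 173]
  QalIV ACGCATT/4: at [32, 53, 67, 82, 111] ⇒ [36, 57, 71, 86, 115]
  FykX CATA/2: at [49, 101, 132] ⇒ [51, 103, 134]

Pooled cuts: [5, 32, 36, 51, 57, 71, 76, 86, 96, 103, 115, 130, 134, 135, 166, 173]

Fragments:
  [0,5): 5 bp
  [5,32): 27 bp
  [32,36): 4 bp
  [36,51): 15 bp
  [51,57): 6 bp
  [57,71): 14 bp
  [71,76): 5 bp
  [76,86): 10 bp
  [86,96): 10 bp
  [96,103): 7 bp
  [103,115): 12 bp
  [115,130): 15 bp
  [130,134): 4 bp
  [134,135): 1 bp
  [135,166): 31 bp
  [166,173): 7 bp
  [173,181): 8 bp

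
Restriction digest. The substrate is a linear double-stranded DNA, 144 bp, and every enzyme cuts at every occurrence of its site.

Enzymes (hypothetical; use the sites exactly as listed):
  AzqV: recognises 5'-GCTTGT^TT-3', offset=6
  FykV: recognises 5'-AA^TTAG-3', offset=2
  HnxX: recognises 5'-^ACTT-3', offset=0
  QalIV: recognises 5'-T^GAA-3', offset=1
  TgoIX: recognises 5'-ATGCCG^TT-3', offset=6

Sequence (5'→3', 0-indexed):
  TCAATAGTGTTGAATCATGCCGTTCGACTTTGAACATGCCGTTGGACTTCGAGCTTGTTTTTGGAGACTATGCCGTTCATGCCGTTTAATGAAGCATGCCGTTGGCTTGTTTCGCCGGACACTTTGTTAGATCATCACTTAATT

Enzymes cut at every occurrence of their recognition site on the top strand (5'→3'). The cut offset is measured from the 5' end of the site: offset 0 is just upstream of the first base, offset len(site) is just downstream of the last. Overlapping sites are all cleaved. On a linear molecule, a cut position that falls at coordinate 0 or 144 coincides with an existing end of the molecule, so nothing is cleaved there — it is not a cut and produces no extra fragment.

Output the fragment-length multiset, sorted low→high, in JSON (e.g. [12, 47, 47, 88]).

Scan for sites:
  AzqV (GCTTGTTT, off=6): starts [52, 104] → cuts [58, 110]
  FykV (AATTAG, off=2): no sites
  HnxX (ACTT, off=0): starts [26, 45, 120, 136] → cuts [26, 45, 120, 136]
  QalIV (TGAA, off=1): starts [10, 30, 89] → cuts [11, 31, 90]
  TgoIX (ATGCCGTT, off=6): starts [16, 35, 69, 78, 95] → cuts [22, 41, 75, 84, 101]

Pooled cuts: [11, 22, 26, 31, 41, 45, 58, 75, 84, 90, 101, 110, 120, 136]

Fragment lengths:
  [0,11): 11 bp
  [11,22): 11 bp
  [22,26): 4 bp
  [26,31): 5 bp
  [31,41): 10 bp
  [41,45): 4 bp
  [45,58): 13 bp
  [58,75): 17 bp
  [75,84): 9 bp
  [84,90): 6 bp
  [90,101): 11 bp
  [101,110): 9 bp
  [110,120): 10 bp
  [120,136): 16 bp
  [136,144): 8 bp

[4,4,5,6,8,9,9,10,10,11,11,11,13,16,17]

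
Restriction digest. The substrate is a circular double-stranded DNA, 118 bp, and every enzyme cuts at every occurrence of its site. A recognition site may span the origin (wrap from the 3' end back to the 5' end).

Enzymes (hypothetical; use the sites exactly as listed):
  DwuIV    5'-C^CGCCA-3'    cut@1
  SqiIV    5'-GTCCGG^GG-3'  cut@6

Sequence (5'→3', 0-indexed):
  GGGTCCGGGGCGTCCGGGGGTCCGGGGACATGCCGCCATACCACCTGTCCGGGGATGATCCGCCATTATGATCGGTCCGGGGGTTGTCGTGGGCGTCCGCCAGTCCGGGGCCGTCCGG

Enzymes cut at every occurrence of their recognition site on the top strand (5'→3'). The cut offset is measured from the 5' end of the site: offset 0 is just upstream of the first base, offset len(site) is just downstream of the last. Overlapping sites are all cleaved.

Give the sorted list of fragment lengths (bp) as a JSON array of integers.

[8,8,8,8,9,10,11,17,19,20]

Per-enzyme occurrences:
  DwuIV CCGCCA/1: at [32, 59, 96] ⇒ [33, 60, 97]
  SqiIV GTCCGGGG/6: at [2, 11, 19, 46, 74, 102, 112] ⇒ [0, 8, 17, 25, 52, 80, 108]

All cut coordinates (distinct, sorted): [0, 8, 17, 25, 33, 52, 60, 80, 97, 108]

Fragments:
  0→8: 8 bp
  8→17: 9 bp
  17→25: 8 bp
  25→33: 8 bp
  33→52: 19 bp
  52→60: 8 bp
  60→80: 20 bp
  80→97: 17 bp
  97→108: 11 bp
  108→0 (wrap): 118-108+0 = 10 bp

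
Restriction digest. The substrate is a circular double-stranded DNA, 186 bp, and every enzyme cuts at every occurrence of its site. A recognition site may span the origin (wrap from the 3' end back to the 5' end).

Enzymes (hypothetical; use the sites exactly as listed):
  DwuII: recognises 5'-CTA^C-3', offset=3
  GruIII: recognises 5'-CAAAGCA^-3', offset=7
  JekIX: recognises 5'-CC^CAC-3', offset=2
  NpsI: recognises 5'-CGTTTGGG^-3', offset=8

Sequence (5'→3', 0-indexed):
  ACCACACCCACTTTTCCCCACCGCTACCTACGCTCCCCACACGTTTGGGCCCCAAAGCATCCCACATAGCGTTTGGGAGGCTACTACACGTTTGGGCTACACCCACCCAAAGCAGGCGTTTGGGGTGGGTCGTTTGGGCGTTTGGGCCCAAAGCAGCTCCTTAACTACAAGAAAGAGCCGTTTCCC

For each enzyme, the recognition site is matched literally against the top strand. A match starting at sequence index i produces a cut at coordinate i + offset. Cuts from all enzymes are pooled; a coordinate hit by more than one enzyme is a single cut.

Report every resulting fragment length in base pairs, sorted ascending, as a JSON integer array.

Site scan:
  DwuII CTAC/3: at [23, 27, 80, 83, 96, 164] ⇒ [26, 30, 83, 86, 99, 167]
  GruIII CAAAGCA/7: at [52, 107, 148] ⇒ [59, 114, 155]
  JekIX CCCAC/2: at [6, 16, 35, 60, 101, 183] ⇒ [8, 18, 37, 62, 103, 185]
  NpsI CGTTTGGG/8: at [41, 69, 88, 116, 130, 138] ⇒ [49, 77, 96, 124, 138, 146]

Pooled cuts: [8, 18, 26, 30, 37, 49, 59, 62, 77, 83, 86, 96, 99, 103, 114, 124, 138, 146, 155, 167, 185]

Fragment lengths:
  8→18: 10 bp
  18→26: 8 bp
  26→30: 4 bp
  30→37: 7 bp
  37→49: 12 bp
  49→59: 10 bp
  59→62: 3 bp
  62→77: 15 bp
  77→83: 6 bp
  83→86: 3 bp
  86→96: 10 bp
  96→99: 3 bp
  99→103: 4 bp
  103→114: 11 bp
  114→124: 10 bp
  124→138: 14 bp
  138→146: 8 bp
  146→155: 9 bp
  155→167: 12 bp
  167→185: 18 bp
  185→8 (wrap): 186-185+8 = 9 bp

[3,3,3,4,4,6,7,8,8,9,9,10,10,10,10,11,12,12,14,15,18]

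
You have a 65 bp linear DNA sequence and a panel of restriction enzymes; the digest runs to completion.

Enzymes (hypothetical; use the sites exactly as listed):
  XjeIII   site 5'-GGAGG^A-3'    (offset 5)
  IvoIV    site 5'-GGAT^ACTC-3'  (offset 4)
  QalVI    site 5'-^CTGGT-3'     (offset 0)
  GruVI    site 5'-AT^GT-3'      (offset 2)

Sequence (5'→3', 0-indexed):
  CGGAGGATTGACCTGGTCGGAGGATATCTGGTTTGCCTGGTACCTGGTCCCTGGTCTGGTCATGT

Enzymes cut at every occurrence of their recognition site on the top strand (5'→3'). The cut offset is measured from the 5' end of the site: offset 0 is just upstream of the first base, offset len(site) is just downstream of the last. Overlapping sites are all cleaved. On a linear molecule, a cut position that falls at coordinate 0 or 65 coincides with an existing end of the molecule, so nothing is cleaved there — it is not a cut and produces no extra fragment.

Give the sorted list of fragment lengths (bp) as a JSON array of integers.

Scan for sites:
  XjeIII GGAGGA/5: at [1, 18] ⇒ [6, 23]
  IvoIV (GGATACTC, off=4): no sites
  QalVI CTGGT/0: at [12, 27, 36, 43, 50, 55] ⇒ [12, 27, 36, 43, 50, 55]
  GruVI ATGT/2: at [61] ⇒ [63]

All cut coordinates (distinct, sorted): [6, 12, 23, 27, 36, 43, 50, 55, 63]

Fragments:
  [0,6): 6 bp
  [6,12): 6 bp
  [12,23): 11 bp
  [23,27): 4 bp
  [27,36): 9 bp
  [36,43): 7 bp
  [43,50): 7 bp
  [50,55): 5 bp
  [55,63): 8 bp
  [63,65): 2 bp

[2,4,5,6,6,7,7,8,9,11]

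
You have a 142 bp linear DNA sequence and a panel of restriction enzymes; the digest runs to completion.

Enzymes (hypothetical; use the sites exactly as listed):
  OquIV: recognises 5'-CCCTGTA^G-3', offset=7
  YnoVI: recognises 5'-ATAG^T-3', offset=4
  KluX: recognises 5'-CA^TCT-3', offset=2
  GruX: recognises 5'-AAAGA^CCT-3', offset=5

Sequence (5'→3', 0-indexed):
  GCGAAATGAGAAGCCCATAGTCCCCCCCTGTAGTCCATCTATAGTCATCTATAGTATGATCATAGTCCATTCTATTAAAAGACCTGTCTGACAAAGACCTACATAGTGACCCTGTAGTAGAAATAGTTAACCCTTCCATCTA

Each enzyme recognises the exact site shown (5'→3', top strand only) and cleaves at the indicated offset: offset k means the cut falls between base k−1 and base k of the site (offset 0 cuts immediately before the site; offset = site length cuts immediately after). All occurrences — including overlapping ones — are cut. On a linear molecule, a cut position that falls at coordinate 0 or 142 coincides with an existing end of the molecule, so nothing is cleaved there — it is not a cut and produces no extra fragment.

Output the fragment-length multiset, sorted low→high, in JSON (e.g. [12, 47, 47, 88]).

Per-enzyme occurrences:
  OquIV (CCCTGTAG, off=7): starts [25, 109] → cuts [32, 116]
  YnoVI (ATAGT, off=4): starts [16, 40, 50, 61, 102, 122] → cuts [20, 44, 54, 65, 106, 126]
  KluX (CATCT, off=2): starts [35, 45, 136] → cuts [37, 47, 138]
  GruX (AAAGACCT, off=5): starts [77, 92] → cuts [82, 97]

All cut coordinates (distinct, sorted): [20, 32, 37, 44, 47, 54, 65, 82, 97, 106, 116, 126, 138]

Fragment lengths:
  [0,20): 20 bp
  [20,32): 12 bp
  [32,37): 5 bp
  [37,44): 7 bp
  [44,47): 3 bp
  [47,54): 7 bp
  [54,65): 11 bp
  [65,82): 17 bp
  [82,97): 15 bp
  [97,106): 9 bp
  [106,116): 10 bp
  [116,126): 10 bp
  [126,138): 12 bp
  [138,142): 4 bp

[3,4,5,7,7,9,10,10,11,12,12,15,17,20]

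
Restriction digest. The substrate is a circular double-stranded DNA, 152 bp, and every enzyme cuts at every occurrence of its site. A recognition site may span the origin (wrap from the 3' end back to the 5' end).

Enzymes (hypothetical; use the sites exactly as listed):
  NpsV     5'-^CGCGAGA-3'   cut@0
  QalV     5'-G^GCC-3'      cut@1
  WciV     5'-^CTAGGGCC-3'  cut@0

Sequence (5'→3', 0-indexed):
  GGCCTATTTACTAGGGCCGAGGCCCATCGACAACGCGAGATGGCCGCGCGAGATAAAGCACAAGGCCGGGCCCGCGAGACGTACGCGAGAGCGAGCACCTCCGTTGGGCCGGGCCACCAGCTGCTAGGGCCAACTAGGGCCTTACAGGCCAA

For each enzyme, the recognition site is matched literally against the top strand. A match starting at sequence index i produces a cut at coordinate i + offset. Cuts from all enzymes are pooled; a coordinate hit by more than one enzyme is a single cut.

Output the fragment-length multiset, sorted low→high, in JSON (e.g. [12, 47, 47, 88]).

[3,4,5,5,5,5,5,5,6,6,9,9,9,11,11,12,18,24]

Site scan:
  NpsV (CGCGAGA, off=0): starts [33, 46, 72, 83] → cuts [33, 46, 72, 83]
  QalV (GGCC, off=1): starts [0, 14, 20, 41, 63, 68, 106, 111, 127, 137, 146] → cuts [1, 15, 21, 42, 64, 69, 107, 112, 128, 138, 147]
  WciV (CTAGGGCC, off=0): starts [10, 123, 133] → cuts [10, 123, 133]

Pooled cuts: [1, 10, 15, 21, 33, 42, 46, 64, 69, 72, 83, 107, 112, 123, 128, 133, 138, 147]

Fragments:
  1→10: 9 bp
  10→15: 5 bp
  15→21: 6 bp
  21→33: 12 bp
  33→42: 9 bp
  42→46: 4 bp
  46→64: 18 bp
  64→69: 5 bp
  69→72: 3 bp
  72→83: 11 bp
  83→107: 24 bp
  107→112: 5 bp
  112→123: 11 bp
  123→128: 5 bp
  128→133: 5 bp
  133→138: 5 bp
  138→147: 9 bp
  147→1 (wrap): 152-147+1 = 6 bp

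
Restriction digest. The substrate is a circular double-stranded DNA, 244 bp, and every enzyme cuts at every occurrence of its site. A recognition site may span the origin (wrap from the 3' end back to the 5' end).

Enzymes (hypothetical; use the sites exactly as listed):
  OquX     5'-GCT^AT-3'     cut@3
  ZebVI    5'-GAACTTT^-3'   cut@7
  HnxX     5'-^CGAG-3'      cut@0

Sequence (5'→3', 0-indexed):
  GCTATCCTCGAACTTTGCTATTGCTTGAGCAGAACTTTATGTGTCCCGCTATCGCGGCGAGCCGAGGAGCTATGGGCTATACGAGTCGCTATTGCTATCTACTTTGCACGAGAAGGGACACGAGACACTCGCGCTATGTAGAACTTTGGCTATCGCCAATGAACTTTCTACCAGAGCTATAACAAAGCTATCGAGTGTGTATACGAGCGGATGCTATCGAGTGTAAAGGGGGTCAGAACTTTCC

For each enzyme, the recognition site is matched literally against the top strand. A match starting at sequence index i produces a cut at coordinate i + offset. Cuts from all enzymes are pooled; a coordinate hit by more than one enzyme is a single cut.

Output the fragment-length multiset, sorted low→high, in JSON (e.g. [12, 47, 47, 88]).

Per-enzyme occurrences:
  OquX GCTAT/3: at [0, 16, 47, 68, 75, 87, 93, 132, 148, 175, 186, 212] ⇒ [3, 19, 50, 71, 78, 90, 96, 135, 151, 178, 189, 215]
  ZebVI GAACTTT/7: at [9, 31, 140, 160, 235] ⇒ [16, 38, 147, 167, 242]
  HnxX CGAG/0: at [57, 62, 81, 108, 120, 191, 203, 217] ⇒ [57, 62, 81, 108, 120, 191, 203, 217]

All cut coordinates (distinct, sorted): [3, 16, 19, 38, 50, 57, 62, 71, 78, 81, 90, 96, 108, 120, 135, 147, 151, 167, 178, 189, 191, 203, 215, 217, 242]

Fragment lengths:
  3→16: 13 bp
  16→19: 3 bp
  19→38: 19 bp
  38→50: 12 bp
  50→57: 7 bp
  57→62: 5 bp
  62→71: 9 bp
  71→78: 7 bp
  78→81: 3 bp
  81→90: 9 bp
  90→96: 6 bp
  96→108: 12 bp
  108→120: 12 bp
  120→135: 15 bp
  135→147: 12 bp
  147→151: 4 bp
  151→167: 16 bp
  167→178: 11 bp
  178→189: 11 bp
  189→191: 2 bp
  191→203: 12 bp
  203→215: 12 bp
  215→217: 2 bp
  217→242: 25 bp
  242→3 (wrap): 244-242+3 = 5 bp

[2,2,3,3,4,5,5,6,7,7,9,9,11,11,12,12,12,12,12,12,13,15,16,19,25]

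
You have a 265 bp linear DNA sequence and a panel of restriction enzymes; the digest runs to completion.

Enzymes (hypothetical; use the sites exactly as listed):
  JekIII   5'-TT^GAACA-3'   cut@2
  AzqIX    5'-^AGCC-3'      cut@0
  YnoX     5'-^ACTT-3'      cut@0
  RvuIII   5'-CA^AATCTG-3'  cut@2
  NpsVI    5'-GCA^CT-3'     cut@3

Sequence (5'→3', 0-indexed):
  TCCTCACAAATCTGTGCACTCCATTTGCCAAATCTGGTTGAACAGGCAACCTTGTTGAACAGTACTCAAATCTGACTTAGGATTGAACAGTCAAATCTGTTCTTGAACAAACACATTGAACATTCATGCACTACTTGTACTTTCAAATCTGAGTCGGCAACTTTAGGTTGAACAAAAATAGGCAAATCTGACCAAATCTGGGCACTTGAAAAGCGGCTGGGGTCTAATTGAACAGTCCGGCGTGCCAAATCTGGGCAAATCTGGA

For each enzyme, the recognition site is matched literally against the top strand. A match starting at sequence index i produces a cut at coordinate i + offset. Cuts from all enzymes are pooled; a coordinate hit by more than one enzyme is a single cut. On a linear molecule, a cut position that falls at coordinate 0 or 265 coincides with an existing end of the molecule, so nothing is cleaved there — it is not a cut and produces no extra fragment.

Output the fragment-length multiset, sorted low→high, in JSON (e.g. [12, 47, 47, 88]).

[1,2,6,6,7,8,8,9,9,9,10,10,10,10,10,11,12,12,13,13,14,15,17,18,25]

Per-enzyme occurrences:
  JekIII TTGAACA/2: at [37, 54, 82, 102, 115, 167, 227] ⇒ [39, 56, 84, 104, 117, 169, 229]
  AzqIX (AGCC, off=0): no sites
  YnoX ACTT/0: at [74, 132, 138, 159, 203] ⇒ [74, 132, 138, 159, 203]
  RvuIII CAAATCTG/2: at [6, 28, 66, 91, 143, 182, 192, 245, 255] ⇒ [8, 30, 68, 93, 145, 184, 194, 247, 257]
  NpsVI GCACT/3: at [15, 127, 201] ⇒ [18, 130, 204]

Pooled cuts: [8, 18, 30, 39, 56, 68, 74, 84, 93, 104, 117, 130, 132, 138, 145, 159, 169, 184, 194, 203, 204, 229, 247, 257]

Fragment lengths:
  [0,8): 8 bp
  [8,18): 10 bp
  [18,30): 12 bp
  [30,39): 9 bp
  [39,56): 17 bp
  [56,68): 12 bp
  [68,74): 6 bp
  [74,84): 10 bp
  [84,93): 9 bp
  [93,104): 11 bp
  [104,117): 13 bp
  [117,130): 13 bp
  [130,132): 2 bp
  [132,138): 6 bp
  [138,145): 7 bp
  [145,159): 14 bp
  [159,169): 10 bp
  [169,184): 15 bp
  [184,194): 10 bp
  [194,203): 9 bp
  [203,204): 1 bp
  [204,229): 25 bp
  [229,247): 18 bp
  [247,257): 10 bp
  [257,265): 8 bp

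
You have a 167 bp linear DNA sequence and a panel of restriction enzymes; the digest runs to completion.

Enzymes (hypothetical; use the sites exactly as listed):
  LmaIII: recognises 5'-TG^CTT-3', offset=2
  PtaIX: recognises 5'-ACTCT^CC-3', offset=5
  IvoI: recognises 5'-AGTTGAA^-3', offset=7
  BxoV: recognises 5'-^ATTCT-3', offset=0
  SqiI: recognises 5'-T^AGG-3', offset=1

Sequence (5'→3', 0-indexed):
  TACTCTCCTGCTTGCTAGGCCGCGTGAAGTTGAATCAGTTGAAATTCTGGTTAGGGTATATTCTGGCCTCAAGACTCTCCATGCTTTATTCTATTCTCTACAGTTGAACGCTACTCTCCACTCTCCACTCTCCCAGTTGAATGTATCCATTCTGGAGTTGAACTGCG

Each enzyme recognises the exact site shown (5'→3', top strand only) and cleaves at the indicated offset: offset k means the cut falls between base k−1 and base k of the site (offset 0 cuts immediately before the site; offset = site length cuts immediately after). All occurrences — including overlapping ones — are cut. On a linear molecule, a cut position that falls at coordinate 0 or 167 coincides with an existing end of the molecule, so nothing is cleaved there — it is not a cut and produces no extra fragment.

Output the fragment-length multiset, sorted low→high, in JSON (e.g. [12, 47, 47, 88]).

[4,4,5,5,5,6,6,7,7,7,7,9,9,9,10,14,16,18,19]

Site scan:
  LmaIII (TGCTT, off=2): starts [8, 81] → cuts [10, 83]
  PtaIX (ACTCTCC, off=5): starts [1, 73, 112, 119, 126] → cuts [6, 78, 117, 124, 131]
  IvoI (AGTTGAA, off=7): starts [27, 36, 101, 134, 155] → cuts [34, 43, 108, 141, 162]
  BxoV (ATTCT, off=0): starts [43, 59, 87, 92, 148] → cuts [43, 59, 87, 92, 148]
  SqiI (TAGG, off=1): starts [15, 51] → cuts [16, 52]

All cut coordinates (distinct, sorted): [6, 10, 16, 34, 43, 52, 59, 78, 83, 87, 92, 108, 117, 124, 131, 141, 148, 162]

Fragment lengths:
  [0,6): 6 bp
  [6,10): 4 bp
  [10,16): 6 bp
  [16,34): 18 bp
  [34,43): 9 bp
  [43,52): 9 bp
  [52,59): 7 bp
  [59,78): 19 bp
  [78,83): 5 bp
  [83,87): 4 bp
  [87,92): 5 bp
  [92,108): 16 bp
  [108,117): 9 bp
  [117,124): 7 bp
  [124,131): 7 bp
  [131,141): 10 bp
  [141,148): 7 bp
  [148,162): 14 bp
  [162,167): 5 bp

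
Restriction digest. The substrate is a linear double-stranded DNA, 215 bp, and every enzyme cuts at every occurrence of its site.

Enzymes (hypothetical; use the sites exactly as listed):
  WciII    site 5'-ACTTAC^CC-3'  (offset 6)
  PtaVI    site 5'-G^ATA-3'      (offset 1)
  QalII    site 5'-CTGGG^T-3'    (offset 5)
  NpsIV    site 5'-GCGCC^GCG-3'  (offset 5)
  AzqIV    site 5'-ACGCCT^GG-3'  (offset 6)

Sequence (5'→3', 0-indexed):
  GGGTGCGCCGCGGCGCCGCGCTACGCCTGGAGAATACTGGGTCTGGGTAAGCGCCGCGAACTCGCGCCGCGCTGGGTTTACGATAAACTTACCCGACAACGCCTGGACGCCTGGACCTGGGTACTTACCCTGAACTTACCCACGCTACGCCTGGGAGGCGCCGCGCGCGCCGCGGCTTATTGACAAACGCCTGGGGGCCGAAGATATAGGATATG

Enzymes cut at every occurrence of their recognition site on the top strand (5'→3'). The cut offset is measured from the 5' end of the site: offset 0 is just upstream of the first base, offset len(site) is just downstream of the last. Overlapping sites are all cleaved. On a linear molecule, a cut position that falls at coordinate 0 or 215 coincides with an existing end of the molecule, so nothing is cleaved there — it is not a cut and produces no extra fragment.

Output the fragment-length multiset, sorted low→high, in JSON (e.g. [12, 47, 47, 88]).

Site scan:
  WciII ACTTACCC/6: at [86, 122, 133] ⇒ [92, 128, 139]
  PtaVI GATA/1: at [81, 202, 209] ⇒ [82, 203, 210]
  QalII CTGGGT/5: at [36, 42, 71, 116] ⇒ [41, 47, 76, 121]
  NpsIV GCGCCGCG/5: at [4, 12, 50, 63, 157, 166] ⇒ [9, 17, 55, 68, 162, 171]
  AzqIV ACGCCTGG/6: at [22, 98, 106, 146, 186] ⇒ [28, 104, 112, 152, 192]

All cut coordinates (distinct, sorted): [9, 17, 28, 41, 47, 55, 68, 76, 82, 92, 104, 112, 121, 128, 139, 152, 162, 171, 192, 203, 210]

Fragments:
  [0,9): 9 bp
  [9,17): 8 bp
  [17,28): 11 bp
  [28,41): 13 bp
  [41,47): 6 bp
  [47,55): 8 bp
  [55,68): 13 bp
  [68,76): 8 bp
  [76,82): 6 bp
  [82,92): 10 bp
  [92,104): 12 bp
  [104,112): 8 bp
  [112,121): 9 bp
  [121,128): 7 bp
  [128,139): 11 bp
  [139,152): 13 bp
  [152,162): 10 bp
  [162,171): 9 bp
  [171,192): 21 bp
  [192,203): 11 bp
  [203,210): 7 bp
  [210,215): 5 bp

[5,6,6,7,7,8,8,8,8,9,9,9,10,10,11,11,11,12,13,13,13,21]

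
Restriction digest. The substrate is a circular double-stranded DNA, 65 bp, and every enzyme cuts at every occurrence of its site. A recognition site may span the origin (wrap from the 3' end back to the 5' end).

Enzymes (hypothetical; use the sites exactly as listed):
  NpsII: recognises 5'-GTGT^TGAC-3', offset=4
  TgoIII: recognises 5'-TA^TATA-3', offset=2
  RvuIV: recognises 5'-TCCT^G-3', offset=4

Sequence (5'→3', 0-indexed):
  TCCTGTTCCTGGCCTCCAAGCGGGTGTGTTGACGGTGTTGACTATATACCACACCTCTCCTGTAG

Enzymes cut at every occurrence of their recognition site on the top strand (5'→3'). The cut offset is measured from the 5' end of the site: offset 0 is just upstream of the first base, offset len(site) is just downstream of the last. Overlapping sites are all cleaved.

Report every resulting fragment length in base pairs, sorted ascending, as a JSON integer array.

Per-enzyme occurrences:
  NpsII (GTGTTGAC, off=4): starts [25, 34] → cuts [29, 38]
  TgoIII (TATATA, off=2): starts [42] → cuts [44]
  RvuIV (TCCTG, off=4): starts [0, 6, 57] → cuts [4, 10, 61]

Pooled cuts: [4, 10, 29, 38, 44, 61]

Fragments:
  4→10: 6 bp
  10→29: 19 bp
  29→38: 9 bp
  38→44: 6 bp
  44→61: 17 bp
  61→4 (wrap): 65-61+4 = 8 bp

[6,6,8,9,17,19]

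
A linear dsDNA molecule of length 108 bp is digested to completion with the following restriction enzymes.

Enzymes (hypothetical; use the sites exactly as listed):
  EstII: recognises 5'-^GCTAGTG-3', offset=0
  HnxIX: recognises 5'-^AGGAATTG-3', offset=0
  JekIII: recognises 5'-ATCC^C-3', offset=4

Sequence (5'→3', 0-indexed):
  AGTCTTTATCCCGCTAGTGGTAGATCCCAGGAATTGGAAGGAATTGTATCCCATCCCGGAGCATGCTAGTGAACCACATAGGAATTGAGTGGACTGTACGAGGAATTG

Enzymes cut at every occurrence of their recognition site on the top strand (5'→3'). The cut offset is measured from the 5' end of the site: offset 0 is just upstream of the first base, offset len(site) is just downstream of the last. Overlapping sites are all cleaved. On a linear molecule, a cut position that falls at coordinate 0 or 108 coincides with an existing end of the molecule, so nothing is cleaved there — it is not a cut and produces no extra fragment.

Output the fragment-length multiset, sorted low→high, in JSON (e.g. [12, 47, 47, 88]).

[1,1,5,8,8,10,11,13,15,15,21]

Per-enzyme occurrences:
  EstII (GCTAGTG, off=0): starts [12, 64] → cuts [12, 64]
  HnxIX (AGGAATTG, off=0): starts [28, 38, 79, 100] → cuts [28, 38, 79, 100]
  JekIII (ATCCC, off=4): starts [7, 23, 47, 52] → cuts [11, 27, 51, 56]

Pooled cuts: [11, 12, 27, 28, 38, 51, 56, 64, 79, 100]

Fragments:
  [0,11): 11 bp
  [11,12): 1 bp
  [12,27): 15 bp
  [27,28): 1 bp
  [28,38): 10 bp
  [38,51): 13 bp
  [51,56): 5 bp
  [56,64): 8 bp
  [64,79): 15 bp
  [79,100): 21 bp
  [100,108): 8 bp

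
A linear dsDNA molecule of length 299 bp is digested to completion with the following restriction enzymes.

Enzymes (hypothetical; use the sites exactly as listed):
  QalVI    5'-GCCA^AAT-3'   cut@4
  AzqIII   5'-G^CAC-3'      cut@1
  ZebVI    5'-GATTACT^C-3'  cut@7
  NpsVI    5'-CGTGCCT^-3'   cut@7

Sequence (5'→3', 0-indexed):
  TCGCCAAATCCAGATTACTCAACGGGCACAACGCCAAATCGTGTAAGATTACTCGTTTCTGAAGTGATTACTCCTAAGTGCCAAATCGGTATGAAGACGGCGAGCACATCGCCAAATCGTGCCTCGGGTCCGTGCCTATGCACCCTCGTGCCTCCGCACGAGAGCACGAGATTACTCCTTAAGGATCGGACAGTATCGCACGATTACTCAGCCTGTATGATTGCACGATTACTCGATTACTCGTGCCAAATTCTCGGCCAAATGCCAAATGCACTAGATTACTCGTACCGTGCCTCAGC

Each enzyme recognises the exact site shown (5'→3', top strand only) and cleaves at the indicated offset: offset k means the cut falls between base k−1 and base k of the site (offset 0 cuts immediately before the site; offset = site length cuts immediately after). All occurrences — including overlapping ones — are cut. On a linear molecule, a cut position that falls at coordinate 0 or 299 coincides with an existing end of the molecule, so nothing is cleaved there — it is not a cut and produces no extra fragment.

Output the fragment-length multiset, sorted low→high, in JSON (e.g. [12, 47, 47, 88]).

[3,3,4,4,6,7,7,7,8,8,10,10,10,10,10,11,12,12,12,12,13,13,13,15,17,19,21,22]

Per-enzyme occurrences:
  QalVI GCCAAAT/4: at [2, 32, 79, 110, 244, 256, 263] ⇒ [6, 36, 83, 114, 248, 260, 267]
  AzqIII GCAC/1: at [25, 103, 139, 155, 163, 197, 222, 270] ⇒ [26, 104, 140, 156, 164, 198, 223, 271]
  ZebVI GATTACTC/7: at [12, 46, 65, 169, 201, 226, 234, 276] ⇒ [19, 53, 72, 176, 208, 233, 241, 283]
  NpsVI CGTGCCT/7: at [117, 130, 146, 288] ⇒ [124, 137, 153, 295]

All cut coordinates (distinct, sorted): [6, 19, 26, 36, 53, 72, 83, 104, 114, 124, 137, 140, 153, 156, 164, 176, 198, 208, 223, 233, 241, 248, 260, 267, 271, 283, 295]

Fragment lengths:
  [0,6): 6 bp
  [6,19): 13 bp
  [19,26): 7 bp
  [26,36): 10 bp
  [36,53): 17 bp
  [53,72): 19 bp
  [72,83): 11 bp
  [83,104): 21 bp
  [104,114): 10 bp
  [114,124): 10 bp
  [124,137): 13 bp
  [137,140): 3 bp
  [140,153): 13 bp
  [153,156): 3 bp
  [156,164): 8 bp
  [164,176): 12 bp
  [176,198): 22 bp
  [198,208): 10 bp
  [208,223): 15 bp
  [223,233): 10 bp
  [233,241): 8 bp
  [241,248): 7 bp
  [248,260): 12 bp
  [260,267): 7 bp
  [267,271): 4 bp
  [271,283): 12 bp
  [283,295): 12 bp
  [295,299): 4 bp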